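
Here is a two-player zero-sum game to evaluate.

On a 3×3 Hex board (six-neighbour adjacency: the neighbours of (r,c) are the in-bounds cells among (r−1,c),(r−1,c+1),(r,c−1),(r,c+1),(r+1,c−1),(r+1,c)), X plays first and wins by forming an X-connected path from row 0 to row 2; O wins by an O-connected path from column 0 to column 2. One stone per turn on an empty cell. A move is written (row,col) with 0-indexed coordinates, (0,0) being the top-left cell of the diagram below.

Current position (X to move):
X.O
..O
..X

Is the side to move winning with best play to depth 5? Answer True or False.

p1 X@[X.O/..O/..X]: (0,1)[XXO/..O/..X]-1 (1,0)[X.O/X.O/..X]-1 (1,1)[X.O/.XO/..X]+1* (2,0)[X.O/..O/X.X]-1 (2,1)[X.O/..O/.XX]-1
p2 O@[X.O/.XO/..X]: (0,1)[XOO/.XO/..X]-1* (1,0)[X.O/OXO/..X]-1 (2,0)[X.O/.XO/O.X]-1 (2,1)[X.O/.XO/.OX]-1
p3 X@[XOO/.XO/..X]: (1,0)[XOO/XXO/..X]+1* (2,0)[XOO/.XO/X.X]-1 (2,1)[XOO/.XO/.XX]-1
p4 O@[XOO/XXO/..X]: (2,0)[XOO/XXO/O.X]-1* (2,1)[XOO/XXO/.OX]-1
p5 X@[XOO/XXO/O.X]: (2,1)[XOO/XXO/OXX]+1*
p6 O@[XOO/XXO/OXX] terminal -1; root [X.O/..O/..X] d5

X winning at [X.O/..O/..X]: True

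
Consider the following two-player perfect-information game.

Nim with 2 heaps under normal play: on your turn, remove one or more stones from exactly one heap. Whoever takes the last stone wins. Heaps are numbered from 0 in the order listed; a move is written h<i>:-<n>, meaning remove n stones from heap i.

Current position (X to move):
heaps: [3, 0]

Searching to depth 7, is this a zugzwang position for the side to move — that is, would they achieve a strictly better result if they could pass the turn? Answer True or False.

zugzwang((3,0), X) = False

[(3,0)] X move#1: h0:-1:-1/(2,0), h0:-2:-1/(1,0), h0:-3:+1/(0,0)*
[(0,0)] end (terminal -1, O#2); searched (3,0) to 7
suppose X passes — search the same position with O to move:
pass> [(3,0)] O move#1: h0:-1:-1/(2,0), h0:-2:-1/(1,0), h0:-3:+1/(0,0)*
pass> [(0,0)] end (terminal -1, X#2); searched (3,0) to 7
for X: play +1, pass -1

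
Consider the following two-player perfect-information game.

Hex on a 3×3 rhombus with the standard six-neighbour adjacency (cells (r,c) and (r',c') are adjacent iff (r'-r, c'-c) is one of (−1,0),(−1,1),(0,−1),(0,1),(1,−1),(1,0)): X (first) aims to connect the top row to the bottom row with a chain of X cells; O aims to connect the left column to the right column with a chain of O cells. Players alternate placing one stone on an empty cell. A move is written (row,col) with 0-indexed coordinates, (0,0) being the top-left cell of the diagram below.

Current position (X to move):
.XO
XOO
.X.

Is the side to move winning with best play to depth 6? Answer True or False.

X winning at [.XO/XOO/.X.]: True

p1 X@[.XO/XOO/.X.]: (0,0)[XXO/XOO/.X.]-1 (2,0)[.XO/XOO/XX.]+1* (2,2)[.XO/XOO/.XX]-1
p2 O@[.XO/XOO/XX.] terminal -1; root [.XO/XOO/.X.] d6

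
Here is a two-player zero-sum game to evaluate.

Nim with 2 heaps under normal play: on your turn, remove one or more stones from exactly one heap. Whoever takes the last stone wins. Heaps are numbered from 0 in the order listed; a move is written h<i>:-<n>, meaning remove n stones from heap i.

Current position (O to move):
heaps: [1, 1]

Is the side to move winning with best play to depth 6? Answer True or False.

p1 O@[(1,1)]: h0:-1[(0,1)]-1* h1:-1[(1,0)]-1
p2 X@[(0,1)]: h1:-1[(0,0)]+1*
p3 O@[(0,0)] terminal -1; root [(1,1)] d6

O winning at [(1,1)]: False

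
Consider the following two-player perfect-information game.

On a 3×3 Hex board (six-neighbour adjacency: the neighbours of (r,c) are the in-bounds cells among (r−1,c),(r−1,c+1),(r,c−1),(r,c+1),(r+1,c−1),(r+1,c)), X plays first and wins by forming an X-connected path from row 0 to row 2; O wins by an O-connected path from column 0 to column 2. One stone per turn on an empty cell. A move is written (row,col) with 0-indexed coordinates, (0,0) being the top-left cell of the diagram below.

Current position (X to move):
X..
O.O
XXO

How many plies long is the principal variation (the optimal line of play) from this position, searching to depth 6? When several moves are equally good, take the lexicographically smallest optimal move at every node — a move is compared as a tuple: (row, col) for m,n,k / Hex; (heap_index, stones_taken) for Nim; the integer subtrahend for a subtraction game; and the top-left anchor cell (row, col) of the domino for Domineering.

PV length from [X../O.O/XXO]: 3 plies

p1 X@[X../O.O/XXO]: (0,1)[XX./O.O/XXO]-1 (0,2)[X.X/O.O/XXO]-1 (1,1)[X../OXO/XXO]+1*
p2 O@[X../OXO/XXO]: (0,1)[XO./OXO/XXO]-1* (0,2)[X.O/OXO/XXO]-1
p3 X@[XO./OXO/XXO]: (0,2)[XOX/OXO/XXO]+1*
p4 O@[XOX/OXO/XXO] terminal -1; root [X../O.O/XXO] d6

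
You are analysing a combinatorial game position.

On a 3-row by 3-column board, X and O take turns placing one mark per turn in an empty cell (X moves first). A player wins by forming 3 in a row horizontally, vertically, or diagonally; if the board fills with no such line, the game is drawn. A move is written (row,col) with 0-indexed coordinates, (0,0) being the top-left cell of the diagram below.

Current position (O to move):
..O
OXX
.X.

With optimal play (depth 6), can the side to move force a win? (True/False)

p1 O@[..O/OXX/.X.]: (0,0)[O.O/OXX/.X.]-1 (0,1)[.OO/OXX/.X.]+0* (2,0)[..O/OXX/OX.]-1 (2,2)[..O/OXX/.XO]-1
p2 X@[.OO/OXX/.X.]: (0,0)[XOO/OXX/.X.]+0* (2,0)[.OO/OXX/XX.]-1 (2,2)[.OO/OXX/.XX]-1
p3 O@[XOO/OXX/.X.]: (2,0)[XOO/OXX/OX.]-1 (2,2)[XOO/OXX/.XO]+0*
p4 X@[XOO/OXX/.XO]: (2,0)[XOO/OXX/XXO]+0*
p5 O@[XOO/OXX/XXO] terminal +0; root [..O/OXX/.X.] d6

O winning at [..O/OXX/.X.]: False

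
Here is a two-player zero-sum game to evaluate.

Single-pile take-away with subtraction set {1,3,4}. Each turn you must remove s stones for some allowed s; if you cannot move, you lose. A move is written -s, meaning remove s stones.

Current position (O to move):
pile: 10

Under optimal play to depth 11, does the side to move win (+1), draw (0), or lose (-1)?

p1 O@[10]: -1[9]+1* -3[7]+1 -4[6]-1
p2 X@[9]: -1[8]-1* -3[6]-1 -4[5]-1
p3 O@[8]: -1[7]+1* -3[5]-1 -4[4]-1
p4 X@[7]: -1[6]-1* -3[4]-1 -4[3]-1
p5 O@[6]: -1[5]-1 -3[3]-1 -4[2]+1*
p6 X@[2]: -1[1]-1*
p7 O@[1]: -1[0]+1*
p8 X@[0] terminal -1; root [10] d11

value(10, O) = +1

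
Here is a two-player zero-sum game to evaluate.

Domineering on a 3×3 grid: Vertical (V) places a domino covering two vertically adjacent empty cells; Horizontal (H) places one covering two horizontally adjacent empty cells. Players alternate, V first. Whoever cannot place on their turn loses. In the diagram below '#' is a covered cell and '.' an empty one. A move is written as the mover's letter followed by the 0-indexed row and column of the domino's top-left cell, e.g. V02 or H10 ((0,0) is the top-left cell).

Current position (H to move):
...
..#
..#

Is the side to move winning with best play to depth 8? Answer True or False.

H winning at [.../..#/..#]: True

ply 1, H at .../..#/..# | H00=-1→##./..#/..#; H01=-1→.##/..#/..#; H10=+1→.../###/..#*; H20=-1→.../..#/###
ply 2: .../###/..# is terminal -1 (V); from .../..#/..# depth 8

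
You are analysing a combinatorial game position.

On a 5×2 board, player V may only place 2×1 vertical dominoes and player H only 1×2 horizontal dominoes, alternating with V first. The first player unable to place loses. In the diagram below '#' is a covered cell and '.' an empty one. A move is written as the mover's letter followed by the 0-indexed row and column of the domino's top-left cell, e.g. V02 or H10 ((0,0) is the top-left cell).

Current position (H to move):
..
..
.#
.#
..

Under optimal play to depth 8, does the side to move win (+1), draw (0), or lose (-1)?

[../../.#/.#/..] H move#1: H00:+1/##/../.#/.#/..*, H10:+1/../##/.#/.#/.., H40:-1/../../.#/.#/##
[##/../.#/.#/..] V move#2: V10:-1/##/#./##/.#/..*, V20:-1/##/../##/##/.., V30:-1/##/../.#/##/#.
[##/#./##/.#/..] H move#3: H40:+1/##/#./##/.#/##*
[##/#./##/.#/##] end (terminal -1, V#4); searched ../../.#/.#/.. to 8

value(../../.#/.#/.., H) = +1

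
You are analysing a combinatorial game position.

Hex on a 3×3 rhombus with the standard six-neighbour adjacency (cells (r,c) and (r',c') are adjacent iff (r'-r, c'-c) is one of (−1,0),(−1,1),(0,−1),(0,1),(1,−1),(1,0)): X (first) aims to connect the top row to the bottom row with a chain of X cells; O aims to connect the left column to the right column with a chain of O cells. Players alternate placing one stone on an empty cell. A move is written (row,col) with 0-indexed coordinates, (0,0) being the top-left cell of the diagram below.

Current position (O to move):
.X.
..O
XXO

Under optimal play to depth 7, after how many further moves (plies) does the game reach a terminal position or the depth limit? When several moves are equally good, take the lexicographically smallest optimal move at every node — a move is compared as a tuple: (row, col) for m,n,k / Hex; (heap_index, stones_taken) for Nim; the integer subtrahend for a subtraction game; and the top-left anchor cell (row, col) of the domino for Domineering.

PV length from [.X./..O/XXO]: 4 plies

ply 1, O at .X./..O/XXO | (0,0)=-1→OX./..O/XXO*; (0,2)=-1→.XO/..O/XXO; (1,0)=-1→.X./O.O/XXO; (1,1)=-1→.X./.OO/XXO
ply 2, X at OX./..O/XXO | (0,2)=+1→OXX/..O/XXO*; (1,0)=+1→OX./X.O/XXO; (1,1)=+1→OX./.XO/XXO
ply 3, O at OXX/..O/XXO | (1,0)=-1→OXX/O.O/XXO*; (1,1)=-1→OXX/.OO/XXO
ply 4, X at OXX/O.O/XXO | (1,1)=+1→OXX/OXO/XXO*
ply 5: OXX/OXO/XXO is terminal -1 (O); from .X./..O/XXO depth 7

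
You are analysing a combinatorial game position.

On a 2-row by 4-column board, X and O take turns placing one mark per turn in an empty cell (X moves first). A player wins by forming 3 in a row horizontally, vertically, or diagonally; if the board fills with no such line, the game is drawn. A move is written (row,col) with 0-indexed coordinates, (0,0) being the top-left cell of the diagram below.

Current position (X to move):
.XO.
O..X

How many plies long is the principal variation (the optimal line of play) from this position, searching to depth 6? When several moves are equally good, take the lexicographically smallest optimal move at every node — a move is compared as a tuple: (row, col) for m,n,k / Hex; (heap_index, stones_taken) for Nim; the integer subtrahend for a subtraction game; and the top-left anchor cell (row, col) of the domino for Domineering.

[.XO./O..X] X move#1: (0,0):+0/XXO./O..X*, (0,3):+0/.XOX/O..X, (1,1):+0/.XO./OX.X, (1,2):+0/.XO./O.XX
[XXO./O..X] O move#2: (0,3):+0/XXOO/O..X*, (1,1):+0/XXO./OO.X, (1,2):+0/XXO./O.OX
[XXOO/O..X] X move#3: (1,1):+0/XXOO/OX.X*, (1,2):+0/XXOO/O.XX
[XXOO/OX.X] O move#4: (1,2):+0/XXOO/OXOX*
[XXOO/OXOX] end (terminal +0, X#5); searched .XO./O..X to 6

PV length from [.XO./O..X]: 4 plies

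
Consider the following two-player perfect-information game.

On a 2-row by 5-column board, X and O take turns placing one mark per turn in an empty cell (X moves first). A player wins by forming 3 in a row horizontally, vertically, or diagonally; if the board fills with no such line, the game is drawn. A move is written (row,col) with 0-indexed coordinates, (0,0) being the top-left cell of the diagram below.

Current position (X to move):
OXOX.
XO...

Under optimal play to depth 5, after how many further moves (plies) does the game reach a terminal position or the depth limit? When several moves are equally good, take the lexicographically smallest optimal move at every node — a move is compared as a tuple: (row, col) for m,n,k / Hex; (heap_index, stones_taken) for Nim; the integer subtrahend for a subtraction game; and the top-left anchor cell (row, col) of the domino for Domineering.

PV length from [OXOX./XO...]: 4 plies

ply 1, X at OXOX./XO... | (0,4)=+0→OXOXX/XO...*; (1,2)=+0→OXOX./XOX..; (1,3)=+0→OXOX./XO.X.; (1,4)=+0→OXOX./XO..X
ply 2, O at OXOXX/XO... | (1,2)=+0→OXOXX/XOO..*; (1,3)=+0→OXOXX/XO.O.; (1,4)=+0→OXOXX/XO..O
ply 3, X at OXOXX/XOO.. | (1,3)=+0→OXOXX/XOOX.*; (1,4)=-1→OXOXX/XOO.X
ply 4, O at OXOXX/XOOX. | (1,4)=+0→OXOXX/XOOXO*
ply 5: OXOXX/XOOXO is terminal +0 (X); from OXOX./XO... depth 5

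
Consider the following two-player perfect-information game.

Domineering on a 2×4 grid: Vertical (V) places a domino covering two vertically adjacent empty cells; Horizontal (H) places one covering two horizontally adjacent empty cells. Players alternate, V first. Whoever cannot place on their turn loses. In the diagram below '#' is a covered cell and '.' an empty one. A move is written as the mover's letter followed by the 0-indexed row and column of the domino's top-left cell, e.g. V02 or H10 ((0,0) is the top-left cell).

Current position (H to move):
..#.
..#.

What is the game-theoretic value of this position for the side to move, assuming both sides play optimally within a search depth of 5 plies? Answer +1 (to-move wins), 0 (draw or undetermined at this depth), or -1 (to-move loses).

value(..#./..#., H) = +1

[..#./..#.] H move#1: H00:+1/###./..#.*, H10:+1/..#./###.
[###./..#.] V move#2: V03:-1/####/..##*
[####/..##] H move#3: H10:+1/####/####*
[####/####] end (terminal -1, V#4); searched ..#./..#. to 5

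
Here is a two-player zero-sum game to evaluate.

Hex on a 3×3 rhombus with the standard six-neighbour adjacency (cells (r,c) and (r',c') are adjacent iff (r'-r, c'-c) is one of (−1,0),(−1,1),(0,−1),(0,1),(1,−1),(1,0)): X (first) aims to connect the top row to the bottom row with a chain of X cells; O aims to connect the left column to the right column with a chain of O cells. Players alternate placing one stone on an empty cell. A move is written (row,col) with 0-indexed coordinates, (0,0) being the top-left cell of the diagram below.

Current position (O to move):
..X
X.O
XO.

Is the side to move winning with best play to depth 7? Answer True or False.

O winning at [..X/X.O/XO.]: False

p1 O@[..X/X.O/XO.]: (0,0)[O.X/X.O/XO.]-1* (0,1)[.OX/X.O/XO.]-1 (1,1)[..X/XOO/XO.]-1 (2,2)[..X/X.O/XOO]-1
p2 X@[O.X/X.O/XO.]: (0,1)[OXX/X.O/XO.]+1* (1,1)[O.X/XXO/XO.]+1 (2,2)[O.X/X.O/XOX]+1
p3 O@[OXX/X.O/XO.] terminal -1; root [..X/X.O/XO.] d7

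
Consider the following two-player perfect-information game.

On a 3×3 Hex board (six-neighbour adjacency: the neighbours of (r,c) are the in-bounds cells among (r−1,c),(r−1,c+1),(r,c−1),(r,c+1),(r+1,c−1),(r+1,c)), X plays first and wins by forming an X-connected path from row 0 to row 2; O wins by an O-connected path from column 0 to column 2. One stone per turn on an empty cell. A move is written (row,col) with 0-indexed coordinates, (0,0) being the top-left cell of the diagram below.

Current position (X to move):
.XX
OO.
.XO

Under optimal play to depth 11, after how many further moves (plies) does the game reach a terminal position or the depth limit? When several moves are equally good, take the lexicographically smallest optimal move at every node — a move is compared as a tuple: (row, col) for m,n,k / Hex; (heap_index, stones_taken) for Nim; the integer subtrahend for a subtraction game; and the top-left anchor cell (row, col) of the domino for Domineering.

ply 1, X at .XX/OO./.XO | (0,0)=-1→XXX/OO./.XO; (1,2)=+1→.XX/OOX/.XO*; (2,0)=-1→.XX/OO./XXO
ply 2: .XX/OOX/.XO is terminal -1 (O); from .XX/OO./.XO depth 11

PV length from [.XX/OO./.XO]: 1 ply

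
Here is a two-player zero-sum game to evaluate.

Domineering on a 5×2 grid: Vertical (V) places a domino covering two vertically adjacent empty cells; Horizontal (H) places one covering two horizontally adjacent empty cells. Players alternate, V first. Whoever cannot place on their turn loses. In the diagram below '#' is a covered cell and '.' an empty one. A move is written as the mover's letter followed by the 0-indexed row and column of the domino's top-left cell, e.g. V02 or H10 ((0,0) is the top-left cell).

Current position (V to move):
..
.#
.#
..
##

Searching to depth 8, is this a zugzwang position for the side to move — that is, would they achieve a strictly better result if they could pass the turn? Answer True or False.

ply 1, V at ../.#/.#/../## | V00=-1→#./##/.#/../##*; V10=-1→../##/##/../##; V20=-1→../.#/##/#./##
ply 2, H at #./##/.#/../## | H30=+1→#./##/.#/##/##*
ply 3: #./##/.#/##/## is terminal -1 (V); from ../.#/.#/../## depth 8
if V skipped the turn, H would face:
~ ply 1, H at ../.#/.#/../## | H00=-1→##/.#/.#/../##*; H30=-1→../.#/.#/##/##
~ ply 2, V at ##/.#/.#/../## | V10=-1→##/##/##/../##; V20=+1→##/.#/##/#./##*
~ ply 3: ##/.#/##/#./## is terminal -1 (H); from ../.#/.#/../## depth 8
compare (V): move=-1 vs pass=+1

zugzwang(../.#/.#/../##, V) = True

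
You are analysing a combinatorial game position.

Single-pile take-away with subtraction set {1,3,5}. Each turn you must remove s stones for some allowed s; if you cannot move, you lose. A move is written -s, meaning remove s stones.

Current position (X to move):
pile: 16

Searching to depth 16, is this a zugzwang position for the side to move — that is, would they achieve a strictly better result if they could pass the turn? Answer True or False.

p1 X@[16]: -1[15]-1* -3[13]-1 -5[11]-1
p2 O@[15]: -1[14]+1* -3[12]+1 -5[10]+1
p3 X@[14]: -1[13]-1* -3[11]-1 -5[9]-1
p4 O@[13]: -1[12]+1* -3[10]+1 -5[8]+1
p5 X@[12]: -1[11]-1* -3[9]-1 -5[7]-1
p6 O@[11]: -1[10]+1* -3[8]+1 -5[6]+1
p7 X@[10]: -1[9]-1* -3[7]-1 -5[5]-1
p8 O@[9]: -1[8]+1* -3[6]+1 -5[4]+1
p9 X@[8]: -1[7]-1* -3[5]-1 -5[3]-1
p10 O@[7]: -1[6]+1* -3[4]+1 -5[2]+1
p11 X@[6]: -1[5]-1* -3[3]-1 -5[1]-1
p12 O@[5]: -1[4]+1* -3[2]+1 -5[0]+1
p13 X@[4]: -1[3]-1* -3[1]-1
p14 O@[3]: -1[2]+1* -3[0]+1
p15 X@[2]: -1[1]-1*
p16 O@[1]: -1[0]+1*
p17 X@[0] terminal -1; root [16] d16
suppose X passes — search the same position with O to move:
pass> p1 O@[16]: -1[15]-1* -3[13]-1 -5[11]-1
pass> p2 X@[15]: -1[14]+1* -3[12]+1 -5[10]+1
pass> p3 O@[14]: -1[13]-1* -3[11]-1 -5[9]-1
pass> p4 X@[13]: -1[12]+1* -3[10]+1 -5[8]+1
pass> p5 O@[12]: -1[11]-1* -3[9]-1 -5[7]-1
pass> p6 X@[11]: -1[10]+1* -3[8]+1 -5[6]+1
pass> p7 O@[10]: -1[9]-1* -3[7]-1 -5[5]-1
pass> p8 X@[9]: -1[8]+1* -3[6]+1 -5[4]+1
pass> p9 O@[8]: -1[7]-1* -3[5]-1 -5[3]-1
pass> p10 X@[7]: -1[6]+1* -3[4]+1 -5[2]+1
pass> p11 O@[6]: -1[5]-1* -3[3]-1 -5[1]-1
pass> p12 X@[5]: -1[4]+1* -3[2]+1 -5[0]+1
pass> p13 O@[4]: -1[3]-1* -3[1]-1
pass> p14 X@[3]: -1[2]+1* -3[0]+1
pass> p15 O@[2]: -1[1]-1*
pass> p16 X@[1]: -1[0]+1*
pass> p17 O@[0] terminal -1; root [16] d16
for X: play -1, pass +1

zugzwang(16, X) = True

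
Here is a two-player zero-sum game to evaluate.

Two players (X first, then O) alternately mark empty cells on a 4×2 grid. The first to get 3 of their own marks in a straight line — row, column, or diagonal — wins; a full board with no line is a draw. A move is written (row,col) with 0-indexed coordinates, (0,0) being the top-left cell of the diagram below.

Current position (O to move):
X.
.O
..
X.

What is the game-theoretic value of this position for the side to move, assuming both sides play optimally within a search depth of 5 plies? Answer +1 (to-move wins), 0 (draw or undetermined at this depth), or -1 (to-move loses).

value(X./.O/../X., O) = +1

[X./.O/../X.] O move#1: (0,1):+0/XO/.O/../X., (1,0):+0/X./OO/../X., (2,0):+0/X./.O/O./X., (2,1):+1/X./.O/.O/X.*, (3,1):+0/X./.O/../XO
[X./.O/.O/X.] X move#2: (0,1):-1/XX/.O/.O/X.*, (1,0):-1/X./XO/.O/X., (2,0):-1/X./.O/XO/X., (3,1):-1/X./.O/.O/XX
[XX/.O/.O/X.] O move#3: (1,0):+0/XX/OO/.O/X., (2,0):+0/XX/.O/OO/X., (3,1):+1/XX/.O/.O/XO*
[XX/.O/.O/XO] end (terminal -1, X#4); searched X./.O/../X. to 5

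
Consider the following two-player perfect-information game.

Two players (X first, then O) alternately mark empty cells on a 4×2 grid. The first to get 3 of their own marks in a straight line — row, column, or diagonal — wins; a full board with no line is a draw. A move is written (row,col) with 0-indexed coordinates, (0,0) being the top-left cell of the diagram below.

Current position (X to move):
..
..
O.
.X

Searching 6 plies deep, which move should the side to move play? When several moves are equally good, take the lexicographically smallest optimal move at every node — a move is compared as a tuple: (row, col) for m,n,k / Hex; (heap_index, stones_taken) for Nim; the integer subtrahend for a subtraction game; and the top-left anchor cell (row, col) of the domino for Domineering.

ply 1, X at ../../O./.X | (0,0)=+0→X./../O./.X*; (0,1)=-1→.X/../O./.X; (1,0)=+0→../X./O./.X; (1,1)=+0→../.X/O./.X; (2,1)=+0→../../OX/.X; (3,0)=+0→../../O./XX
ply 2, O at X./../O./.X | (0,1)=+0→XO/../O./.X*; (1,0)=+0→X./O./O./.X; (1,1)=+0→X./.O/O./.X; (2,1)=+0→X./../OO/.X; (3,0)=+0→X./../O./OX
ply 3, X at XO/../O./.X | (1,0)=+0→XO/X./O./.X*; (1,1)=+0→XO/.X/O./.X; (2,1)=+0→XO/../OX/.X; (3,0)=+0→XO/../O./XX
ply 4, O at XO/X./O./.X | (1,1)=+0→XO/XO/O./.X*; (2,1)=+0→XO/X./OO/.X; (3,0)=+0→XO/X./O./OX
ply 5, X at XO/XO/O./.X | (2,1)=+0→XO/XO/OX/.X*; (3,0)=-1→XO/XO/O./XX
ply 6, O at XO/XO/OX/.X | (3,0)=+0→XO/XO/OX/OX*
ply 7: XO/XO/OX/OX is terminal +0 (X); from ../../O./.X depth 6

X's best at [../../O./.X]: (0,0)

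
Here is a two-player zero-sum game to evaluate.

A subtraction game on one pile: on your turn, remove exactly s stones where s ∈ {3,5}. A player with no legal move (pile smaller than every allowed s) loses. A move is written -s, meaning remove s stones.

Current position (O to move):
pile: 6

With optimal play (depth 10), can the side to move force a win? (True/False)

O winning at [6]: True

[6] O move#1: -3:-1/3, -5:+1/1*
[1] end (terminal -1, X#2); searched 6 to 10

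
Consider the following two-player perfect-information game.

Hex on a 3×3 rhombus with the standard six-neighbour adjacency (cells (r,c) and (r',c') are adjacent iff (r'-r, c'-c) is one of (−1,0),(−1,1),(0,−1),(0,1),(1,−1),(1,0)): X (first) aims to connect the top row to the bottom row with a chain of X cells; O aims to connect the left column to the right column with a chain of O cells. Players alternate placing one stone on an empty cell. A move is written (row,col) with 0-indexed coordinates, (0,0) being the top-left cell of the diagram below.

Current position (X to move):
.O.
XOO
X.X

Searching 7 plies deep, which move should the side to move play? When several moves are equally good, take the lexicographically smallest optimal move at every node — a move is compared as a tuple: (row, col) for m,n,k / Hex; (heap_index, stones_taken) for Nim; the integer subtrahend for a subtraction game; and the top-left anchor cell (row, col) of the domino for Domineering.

p1 X@[.O./XOO/X.X]: (0,0)[XO./XOO/X.X]+1* (0,2)[.OX/XOO/X.X]-1 (2,1)[.O./XOO/XXX]-1
p2 O@[XO./XOO/X.X] terminal -1; root [.O./XOO/X.X] d7

X's best at [.O./XOO/X.X]: (0,0)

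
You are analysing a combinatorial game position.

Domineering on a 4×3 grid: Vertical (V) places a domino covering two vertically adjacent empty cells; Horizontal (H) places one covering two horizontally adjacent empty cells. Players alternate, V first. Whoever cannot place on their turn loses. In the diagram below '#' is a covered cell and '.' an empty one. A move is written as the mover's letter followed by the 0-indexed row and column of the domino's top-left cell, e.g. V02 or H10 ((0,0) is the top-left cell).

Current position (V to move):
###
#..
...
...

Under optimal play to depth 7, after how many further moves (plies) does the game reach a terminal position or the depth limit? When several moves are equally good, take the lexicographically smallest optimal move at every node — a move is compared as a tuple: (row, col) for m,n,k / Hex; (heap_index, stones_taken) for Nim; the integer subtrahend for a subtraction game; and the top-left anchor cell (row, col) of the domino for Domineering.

ply 1, V at ###/#../.../... | V11=+1→###/##./.#./...*; V12=-1→###/#.#/..#/...; V20=-1→###/#../#../#..; V21=+1→###/#../.#./.#.; V22=-1→###/#../..#/..#
ply 2, H at ###/##./.#./... | H30=-1→###/##./.#./##.*; H31=-1→###/##./.#./.##
ply 3, V at ###/##./.#./##. | V12=+1→###/###/.##/##.*; V22=+1→###/##./.##/###
ply 4: ###/###/.##/##. is terminal -1 (H); from ###/#../.../... depth 7

PV length from [###/#../.../...]: 3 plies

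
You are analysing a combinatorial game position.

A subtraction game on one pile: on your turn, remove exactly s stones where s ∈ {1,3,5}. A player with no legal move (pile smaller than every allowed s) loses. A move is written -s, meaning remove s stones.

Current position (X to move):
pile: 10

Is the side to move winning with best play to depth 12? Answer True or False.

p1 X@[10]: -1[9]-1* -3[7]-1 -5[5]-1
p2 O@[9]: -1[8]+1* -3[6]+1 -5[4]+1
p3 X@[8]: -1[7]-1* -3[5]-1 -5[3]-1
p4 O@[7]: -1[6]+1* -3[4]+1 -5[2]+1
p5 X@[6]: -1[5]-1* -3[3]-1 -5[1]-1
p6 O@[5]: -1[4]+1* -3[2]+1 -5[0]+1
p7 X@[4]: -1[3]-1* -3[1]-1
p8 O@[3]: -1[2]+1* -3[0]+1
p9 X@[2]: -1[1]-1*
p10 O@[1]: -1[0]+1*
p11 X@[0] terminal -1; root [10] d12

X winning at [10]: False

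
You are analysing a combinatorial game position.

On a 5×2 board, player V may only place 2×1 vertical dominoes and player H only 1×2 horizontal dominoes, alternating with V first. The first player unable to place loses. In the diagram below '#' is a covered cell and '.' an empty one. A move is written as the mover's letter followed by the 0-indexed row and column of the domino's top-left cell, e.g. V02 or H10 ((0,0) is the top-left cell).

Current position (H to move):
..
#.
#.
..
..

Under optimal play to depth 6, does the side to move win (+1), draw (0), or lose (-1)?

value(../#./#./../.., H) = +1

ply 1, H at ../#./#./../.. | H00=-1→##/#./#./../..; H30=+1→../#./#./##/..*; H40=+1→../#./#./../##
ply 2, V at ../#./#./##/.. | V01=-1→.#/##/#./##/..*; V11=-1→../##/##/##/..
ply 3, H at .#/##/#./##/.. | H40=+1→.#/##/#./##/##*
ply 4: .#/##/#./##/## is terminal -1 (V); from ../#./#./../.. depth 6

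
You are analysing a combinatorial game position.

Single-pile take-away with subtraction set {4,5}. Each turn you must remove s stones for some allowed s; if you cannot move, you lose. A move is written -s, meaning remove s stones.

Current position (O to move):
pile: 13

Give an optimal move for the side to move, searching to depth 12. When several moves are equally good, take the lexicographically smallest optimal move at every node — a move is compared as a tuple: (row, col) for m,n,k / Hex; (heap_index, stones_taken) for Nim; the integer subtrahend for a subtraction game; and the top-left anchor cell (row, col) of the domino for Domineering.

ply 1, O at 13 | -4=+1→9*; -5=-1→8
ply 2, X at 9 | -4=-1→5*; -5=-1→4
ply 3, O at 5 | -4=+1→1*; -5=+1→0
ply 4: 1 is terminal -1 (X); from 13 depth 12

O's best at [13]: -4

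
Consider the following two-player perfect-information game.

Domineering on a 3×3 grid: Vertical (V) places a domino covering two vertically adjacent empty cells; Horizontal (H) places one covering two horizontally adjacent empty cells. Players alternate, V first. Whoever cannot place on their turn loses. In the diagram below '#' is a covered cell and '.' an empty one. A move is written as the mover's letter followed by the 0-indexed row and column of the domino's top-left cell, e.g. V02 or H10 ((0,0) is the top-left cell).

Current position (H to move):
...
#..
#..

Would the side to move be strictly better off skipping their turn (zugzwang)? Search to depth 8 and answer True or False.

p1 H@[.../#../#..]: H00[##./#../#..]-1 H01[.##/#../#..]-1 H11[.../###/#..]+1* H21[.../#../###]-1
p2 V@[.../###/#..] terminal -1; root [.../#../#..] d8
pass branch (V moves first from the same position):
  | p1 V@[.../#../#..]: V01[.#./##./#..]+1* V02[..#/#.#/#..]+1 V11[.../##./##.]+1 V12[.../#.#/#.#]+1
  | p2 H@[.#./##./#..]: H21[.#./##./###]-1*
  | p3 V@[.#./##./###]: V02[.##/###/###]+1*
  | p4 H@[.##/###/###] terminal -1; root [.../#../#..] d8
H moving scores +1; H passing scores -1

zugzwang(.../#../#.., H) = False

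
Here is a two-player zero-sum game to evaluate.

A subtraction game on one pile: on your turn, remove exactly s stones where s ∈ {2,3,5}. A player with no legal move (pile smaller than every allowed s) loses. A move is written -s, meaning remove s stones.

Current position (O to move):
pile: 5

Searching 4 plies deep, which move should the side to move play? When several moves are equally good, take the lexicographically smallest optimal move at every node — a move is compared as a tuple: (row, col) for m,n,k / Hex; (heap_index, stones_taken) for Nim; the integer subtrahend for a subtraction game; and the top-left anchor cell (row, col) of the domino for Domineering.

ply 1, O at 5 | -2=-1→3; -3=-1→2; -5=+1→0*
ply 2: 0 is terminal -1 (X); from 5 depth 4

O's best at [5]: -5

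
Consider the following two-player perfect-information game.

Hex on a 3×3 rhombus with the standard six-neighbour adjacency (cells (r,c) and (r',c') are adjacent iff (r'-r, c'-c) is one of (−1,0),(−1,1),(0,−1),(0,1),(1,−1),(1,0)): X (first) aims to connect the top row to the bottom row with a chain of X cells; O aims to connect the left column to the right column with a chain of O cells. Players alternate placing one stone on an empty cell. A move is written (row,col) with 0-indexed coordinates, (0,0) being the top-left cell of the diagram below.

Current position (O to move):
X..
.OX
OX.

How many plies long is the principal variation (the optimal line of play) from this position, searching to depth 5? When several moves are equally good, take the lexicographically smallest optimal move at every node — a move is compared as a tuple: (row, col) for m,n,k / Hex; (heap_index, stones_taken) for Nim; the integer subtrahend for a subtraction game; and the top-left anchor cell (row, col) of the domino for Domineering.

[X../.OX/OX.] O move#1: (0,1):-1/XO./.OX/OX., (0,2):+1/X.O/.OX/OX.*, (1,0):-1/X../OOX/OX., (2,2):-1/X../.OX/OXO
[X.O/.OX/OX.] end (terminal -1, X#2); searched X../.OX/OX. to 5

PV length from [X../.OX/OX.]: 1 ply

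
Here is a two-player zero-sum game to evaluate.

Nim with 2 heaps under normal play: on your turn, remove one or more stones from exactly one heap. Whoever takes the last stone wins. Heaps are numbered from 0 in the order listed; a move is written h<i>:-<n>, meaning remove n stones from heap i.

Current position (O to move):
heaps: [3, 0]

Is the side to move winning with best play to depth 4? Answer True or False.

p1 O@[(3,0)]: h0:-1[(2,0)]-1 h0:-2[(1,0)]-1 h0:-3[(0,0)]+1*
p2 X@[(0,0)] terminal -1; root [(3,0)] d4

O winning at [(3,0)]: True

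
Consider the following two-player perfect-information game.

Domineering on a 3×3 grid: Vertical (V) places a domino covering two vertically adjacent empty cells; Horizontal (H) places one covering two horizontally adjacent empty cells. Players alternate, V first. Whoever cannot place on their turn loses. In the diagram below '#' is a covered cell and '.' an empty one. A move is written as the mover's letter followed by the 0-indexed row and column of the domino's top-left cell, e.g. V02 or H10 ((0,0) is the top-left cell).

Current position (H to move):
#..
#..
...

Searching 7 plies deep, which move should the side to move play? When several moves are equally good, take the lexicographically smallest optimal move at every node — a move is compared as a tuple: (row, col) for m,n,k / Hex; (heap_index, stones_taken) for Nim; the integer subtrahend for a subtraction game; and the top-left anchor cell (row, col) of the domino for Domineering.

H's best at [#../#../...]: H11

[#../#../...] H move#1: H01:-1/###/#../..., H11:+1/#../###/...*, H20:-1/#../#../##., H21:-1/#../#../.##
[#../###/...] end (terminal -1, V#2); searched #../#../... to 7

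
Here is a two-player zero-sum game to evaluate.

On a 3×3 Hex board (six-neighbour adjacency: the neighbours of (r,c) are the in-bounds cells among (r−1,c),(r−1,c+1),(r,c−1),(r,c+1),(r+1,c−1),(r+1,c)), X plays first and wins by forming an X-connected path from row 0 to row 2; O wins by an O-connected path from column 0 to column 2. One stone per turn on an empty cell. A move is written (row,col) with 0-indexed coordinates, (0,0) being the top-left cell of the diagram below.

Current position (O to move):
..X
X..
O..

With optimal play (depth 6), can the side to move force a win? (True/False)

O winning at [..X/X../O..]: True

ply 1, O at ..X/X../O.. | (0,0)=-1→O.X/X../O..; (0,1)=-1→.OX/X../O..; (1,1)=-1→..X/XO./O..; (1,2)=+1→..X/X.O/O..*; (2,1)=+1→..X/X../OO.; (2,2)=-1→..X/X../O.O
ply 2, X at ..X/X.O/O.. | (0,0)=-1→X.X/X.O/O..*; (0,1)=-1→.XX/X.O/O..; (1,1)=-1→..X/XXO/O..; (2,1)=-1→..X/X.O/OX.; (2,2)=-1→..X/X.O/O.X
ply 3, O at X.X/X.O/O.. | (0,1)=+1→XOX/X.O/O..*; (1,1)=+1→X.X/XOO/O..; (2,1)=+1→X.X/X.O/OO.; (2,2)=+1→X.X/X.O/O.O
ply 4, X at XOX/X.O/O.. | (1,1)=-1→XOX/XXO/O..*; (2,1)=-1→XOX/X.O/OX.; (2,2)=-1→XOX/X.O/O.X
ply 5, O at XOX/XXO/O.. | (2,1)=+1→XOX/XXO/OO.*; (2,2)=-1→XOX/XXO/O.O
ply 6: XOX/XXO/OO. is terminal -1 (X); from ..X/X../O.. depth 6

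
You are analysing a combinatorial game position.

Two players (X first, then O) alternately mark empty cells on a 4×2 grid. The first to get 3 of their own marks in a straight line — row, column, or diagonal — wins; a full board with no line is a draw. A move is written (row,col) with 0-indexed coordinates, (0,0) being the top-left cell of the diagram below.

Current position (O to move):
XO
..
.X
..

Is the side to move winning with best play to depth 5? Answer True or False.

[XO/../.X/..] O move#1: (1,0):+0/XO/O./.X/..*, (1,1):+0/XO/.O/.X/.., (2,0):+0/XO/../OX/.., (3,0):+0/XO/../.X/O., (3,1):+0/XO/../.X/.O
[XO/O./.X/..] X move#2: (1,1):+0/XO/OX/.X/..*, (2,0):+0/XO/O./XX/.., (3,0):+0/XO/O./.X/X., (3,1):+0/XO/O./.X/.X
[XO/OX/.X/..] O move#3: (2,0):-1/XO/OX/OX/.., (3,0):-1/XO/OX/.X/O., (3,1):+0/XO/OX/.X/.O*
[XO/OX/.X/.O] X move#4: (2,0):+0/XO/OX/XX/.O*, (3,0):+0/XO/OX/.X/XO
[XO/OX/XX/.O] O move#5: (3,0):+0/XO/OX/XX/OO*
[XO/OX/XX/OO] end (terminal +0, X#6); searched XO/../.X/.. to 5

O winning at [XO/../.X/..]: False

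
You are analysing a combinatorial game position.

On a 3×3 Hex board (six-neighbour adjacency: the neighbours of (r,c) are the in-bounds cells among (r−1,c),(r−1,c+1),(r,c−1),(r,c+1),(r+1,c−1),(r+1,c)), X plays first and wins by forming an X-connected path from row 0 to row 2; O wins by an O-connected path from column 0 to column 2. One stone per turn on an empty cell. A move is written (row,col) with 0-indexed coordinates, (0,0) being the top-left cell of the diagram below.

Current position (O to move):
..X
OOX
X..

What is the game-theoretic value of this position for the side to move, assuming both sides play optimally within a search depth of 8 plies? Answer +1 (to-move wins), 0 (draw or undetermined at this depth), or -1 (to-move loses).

ply 1, O at ..X/OOX/X.. | (0,0)=-1→O.X/OOX/X..*; (0,1)=-1→.OX/OOX/X..; (2,1)=-1→..X/OOX/XO.; (2,2)=-1→..X/OOX/X.O
ply 2, X at O.X/OOX/X.. | (0,1)=+1→OXX/OOX/X..*; (2,1)=+1→O.X/OOX/XX.; (2,2)=+1→O.X/OOX/X.X
ply 3, O at OXX/OOX/X.. | (2,1)=-1→OXX/OOX/XO.*; (2,2)=-1→OXX/OOX/X.O
ply 4, X at OXX/OOX/XO. | (2,2)=+1→OXX/OOX/XOX*
ply 5: OXX/OOX/XOX is terminal -1 (O); from ..X/OOX/X.. depth 8

value(..X/OOX/X.., O) = -1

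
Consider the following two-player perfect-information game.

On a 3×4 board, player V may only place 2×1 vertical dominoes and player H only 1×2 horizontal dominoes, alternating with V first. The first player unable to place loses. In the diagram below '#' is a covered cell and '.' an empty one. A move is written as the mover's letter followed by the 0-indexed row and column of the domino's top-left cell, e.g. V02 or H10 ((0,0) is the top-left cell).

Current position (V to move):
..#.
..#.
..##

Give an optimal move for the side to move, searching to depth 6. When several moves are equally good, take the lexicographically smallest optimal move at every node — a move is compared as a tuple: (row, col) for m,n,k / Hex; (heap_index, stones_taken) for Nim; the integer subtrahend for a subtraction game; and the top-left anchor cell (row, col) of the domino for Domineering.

V's best at [..#./..#./..##]: V00

p1 V@[..#./..#./..##]: V00[#.#./#.#./..##]+1* V01[.##./.##./..##]+1 V03[..##/..##/..##]-1 V10[..#./#.#./#.##]+1 V11[..#./.##./.###]+1
p2 H@[#.#./#.#./..##]: H20[#.#./#.#./####]-1*
p3 V@[#.#./#.#./####]: V01[###./###./####]+1* V03[#.##/#.##/####]+1
p4 H@[###./###./####] terminal -1; root [..#./..#./..##] d6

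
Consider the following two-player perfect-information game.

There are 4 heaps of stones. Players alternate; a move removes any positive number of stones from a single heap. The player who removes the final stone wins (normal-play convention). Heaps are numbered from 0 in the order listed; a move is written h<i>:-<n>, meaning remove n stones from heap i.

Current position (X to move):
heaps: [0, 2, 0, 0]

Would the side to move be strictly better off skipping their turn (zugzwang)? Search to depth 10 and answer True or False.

p1 X@[(0,2,0,0)]: h1:-1[(0,1,0,0)]-1 h1:-2[(0,0,0,0)]+1*
p2 O@[(0,0,0,0)] terminal -1; root [(0,2,0,0)] d10
suppose X passes — search the same position with O to move:
pass> p1 O@[(0,2,0,0)]: h1:-1[(0,1,0,0)]-1 h1:-2[(0,0,0,0)]+1*
pass> p2 X@[(0,0,0,0)] terminal -1; root [(0,2,0,0)] d10
for X: play +1, pass -1

zugzwang((0,2,0,0), X) = False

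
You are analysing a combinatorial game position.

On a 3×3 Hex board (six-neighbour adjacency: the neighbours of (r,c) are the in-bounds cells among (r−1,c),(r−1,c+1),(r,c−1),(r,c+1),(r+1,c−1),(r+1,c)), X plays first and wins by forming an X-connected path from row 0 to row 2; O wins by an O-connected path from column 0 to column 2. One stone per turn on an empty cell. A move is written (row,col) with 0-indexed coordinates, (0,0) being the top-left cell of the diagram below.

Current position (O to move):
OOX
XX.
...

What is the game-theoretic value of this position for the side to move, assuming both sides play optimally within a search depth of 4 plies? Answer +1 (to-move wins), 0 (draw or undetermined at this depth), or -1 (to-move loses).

value(OOX/XX./..., O) = -1

p1 O@[OOX/XX./...]: (1,2)[OOX/XXO/...]-1* (2,0)[OOX/XX./O..]-1 (2,1)[OOX/XX./.O.]-1 (2,2)[OOX/XX./..O]-1
p2 X@[OOX/XXO/...]: (2,0)[OOX/XXO/X..]+1* (2,1)[OOX/XXO/.X.]+1 (2,2)[OOX/XXO/..X]+1
p3 O@[OOX/XXO/X..] terminal -1; root [OOX/XX./...] d4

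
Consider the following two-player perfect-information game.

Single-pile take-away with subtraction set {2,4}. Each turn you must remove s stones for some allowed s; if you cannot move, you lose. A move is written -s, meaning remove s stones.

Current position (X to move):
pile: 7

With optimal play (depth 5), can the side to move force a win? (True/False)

[7] X move#1: -2:-1/5*, -4:-1/3
[5] O move#2: -2:-1/3, -4:+1/1*
[1] end (terminal -1, X#3); searched 7 to 5

X winning at [7]: False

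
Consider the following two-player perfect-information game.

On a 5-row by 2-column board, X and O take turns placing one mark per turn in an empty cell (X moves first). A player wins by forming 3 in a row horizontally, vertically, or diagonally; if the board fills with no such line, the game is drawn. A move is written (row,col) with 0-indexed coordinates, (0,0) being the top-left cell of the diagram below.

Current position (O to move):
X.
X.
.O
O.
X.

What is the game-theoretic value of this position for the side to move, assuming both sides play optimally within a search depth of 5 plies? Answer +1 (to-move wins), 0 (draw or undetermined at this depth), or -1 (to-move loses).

p1 O@[X./X./.O/O./X.]: (0,1)[XO/X./.O/O./X.]-1 (1,1)[X./XO/.O/O./X.]-1 (2,0)[X./X./OO/O./X.]+0* (3,1)[X./X./.O/OO/X.]-1 (4,1)[X./X./.O/O./XO]-1
p2 X@[X./X./OO/O./X.]: (0,1)[XX/X./OO/O./X.]-1 (1,1)[X./XX/OO/O./X.]+0* (3,1)[X./X./OO/OX/X.]+0 (4,1)[X./X./OO/O./XX]-1
p3 O@[X./XX/OO/O./X.]: (0,1)[XO/XX/OO/O./X.]+0* (3,1)[X./XX/OO/OO/X.]+0 (4,1)[X./XX/OO/O./XO]+0
p4 X@[XO/XX/OO/O./X.]: (3,1)[XO/XX/OO/OX/X.]+0* (4,1)[XO/XX/OO/O./XX]+0
p5 O@[XO/XX/OO/OX/X.]: (4,1)[XO/XX/OO/OX/XO]+0*
p6 X@[XO/XX/OO/OX/XO] terminal +0; root [X./X./.O/O./X.] d5

value(X./X./.O/O./X., O) = 0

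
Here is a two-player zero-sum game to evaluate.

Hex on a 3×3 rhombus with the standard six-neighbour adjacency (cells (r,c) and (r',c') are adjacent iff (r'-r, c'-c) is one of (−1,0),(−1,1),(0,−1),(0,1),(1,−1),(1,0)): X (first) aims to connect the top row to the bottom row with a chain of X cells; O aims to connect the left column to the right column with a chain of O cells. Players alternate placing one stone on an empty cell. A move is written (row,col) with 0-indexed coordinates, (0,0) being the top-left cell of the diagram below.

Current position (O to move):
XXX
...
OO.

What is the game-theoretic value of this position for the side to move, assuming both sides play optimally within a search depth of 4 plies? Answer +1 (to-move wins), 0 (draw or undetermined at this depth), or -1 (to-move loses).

value(XXX/.../OO., O) = +1

p1 O@[XXX/.../OO.]: (1,0)[XXX/O../OO.]+1* (1,1)[XXX/.O./OO.]+1 (1,2)[XXX/..O/OO.]+1 (2,2)[XXX/.../OOO]+1
p2 X@[XXX/O../OO.]: (1,1)[XXX/OX./OO.]-1* (1,2)[XXX/O.X/OO.]-1 (2,2)[XXX/O../OOX]-1
p3 O@[XXX/OX./OO.]: (1,2)[XXX/OXO/OO.]+1* (2,2)[XXX/OX./OOO]+1
p4 X@[XXX/OXO/OO.] terminal -1; root [XXX/.../OO.] d4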